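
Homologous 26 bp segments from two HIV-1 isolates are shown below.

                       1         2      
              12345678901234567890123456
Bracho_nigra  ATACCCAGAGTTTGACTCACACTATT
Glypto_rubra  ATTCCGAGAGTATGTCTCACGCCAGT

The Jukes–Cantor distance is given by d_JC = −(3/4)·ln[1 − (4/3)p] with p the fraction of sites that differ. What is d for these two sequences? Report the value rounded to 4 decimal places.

0.3335

Mismatches occur at site 3 (A→T), site 6 (C→G), site 12 (T→A), site 15 (A→T), site 21 (A→G), site 23 (T→C), site 25 (T→G).
p = 7/26 = 0.269231.
d = −0.75 · ln(1 − (4/3)·0.269231) = −0.75 · ln(0.641025) = −0.75 · (-0.444687) = 0.3335.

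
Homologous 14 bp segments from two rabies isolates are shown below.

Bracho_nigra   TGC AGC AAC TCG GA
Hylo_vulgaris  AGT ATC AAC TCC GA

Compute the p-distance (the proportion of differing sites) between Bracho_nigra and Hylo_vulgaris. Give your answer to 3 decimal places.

Differing sites — 1:T/A; 3:C/T; 5:G/T; 12:G/C.
There are 4 differences over 14 sites, so p = 4/14 = 0.286.

0.286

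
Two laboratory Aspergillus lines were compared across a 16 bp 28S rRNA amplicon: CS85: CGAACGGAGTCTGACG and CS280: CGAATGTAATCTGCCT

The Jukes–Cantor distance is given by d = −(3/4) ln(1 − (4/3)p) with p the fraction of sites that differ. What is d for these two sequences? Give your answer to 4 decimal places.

0.4042

Mismatches occur at site 5 (C→T), site 7 (G→T), site 9 (G→A), site 14 (A→C), site 16 (G→T).
p = 5/16 = 0.312500.
d = −0.75 · ln(1 − (4/3)·0.312500) = −0.75 · ln(0.583333) = −0.75 · (-0.538997) = 0.4042.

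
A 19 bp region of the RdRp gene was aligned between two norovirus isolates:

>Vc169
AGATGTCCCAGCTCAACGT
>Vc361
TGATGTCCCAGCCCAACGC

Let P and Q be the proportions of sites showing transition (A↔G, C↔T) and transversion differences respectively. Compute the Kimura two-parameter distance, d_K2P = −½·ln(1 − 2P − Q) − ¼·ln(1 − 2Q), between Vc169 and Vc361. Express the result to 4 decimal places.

0.1805

Differing sites — 1:A/T (Tv); 13:T/C (Ti); 19:T/C (Ti).
Of the 3 differences, 2 transitions and 1 transversion over 19 sites: P = 2/19 = 0.105263, Q = 1/19 = 0.052632.
d = −0.5·ln(0.736842) − 0.25·ln(0.894736) = −0.5·(-0.305382) − 0.25·(-0.111227) = 0.1805.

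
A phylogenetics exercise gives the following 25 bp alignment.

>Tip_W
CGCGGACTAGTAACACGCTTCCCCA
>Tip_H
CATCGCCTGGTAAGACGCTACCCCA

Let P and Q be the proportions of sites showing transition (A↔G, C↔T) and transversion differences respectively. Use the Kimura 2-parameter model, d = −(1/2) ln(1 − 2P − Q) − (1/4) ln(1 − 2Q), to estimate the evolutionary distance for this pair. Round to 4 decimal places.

The sequences differ at positions 2 (G/A, transition), 3 (C/T, transition), 4 (G/C, transversion), 6 (A/C, transversion), 9 (A/G, transition), 14 (C/G, transversion), 20 (T/A, transversion).
Of the 7 differences, 3 transitions and 4 transversions over 25 sites: P = 3/25 = 0.120000, Q = 4/25 = 0.160000.
d = −0.5·ln(0.600000) − 0.25·ln(0.680000) = −0.5·(-0.510826) − 0.25·(-0.385662) = 0.3518.

0.3518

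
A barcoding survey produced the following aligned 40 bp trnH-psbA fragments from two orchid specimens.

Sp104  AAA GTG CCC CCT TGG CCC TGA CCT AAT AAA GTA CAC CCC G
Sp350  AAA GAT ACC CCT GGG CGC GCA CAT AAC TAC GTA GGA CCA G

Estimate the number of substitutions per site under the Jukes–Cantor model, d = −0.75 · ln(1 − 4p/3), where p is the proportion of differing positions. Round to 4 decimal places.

0.5199

Mismatches occur at site 5 (T→A), site 6 (G→T), site 7 (C→A), site 13 (T→G), site 17 (C→G), site 19 (T→G), site 20 (G→C), site 23 (C→A), site 27 (T→C), site 28 (A→T), site 30 (A→C), site 34 (C→G), site 35 (A→G), site 36 (C→A), site 39 (C→A).
p = 15/40 = 0.375000.
d = −0.75 · ln(1 − (4/3)·0.375000) = −0.75 · ln(0.500000) = −0.75 · (-0.693147) = 0.5199.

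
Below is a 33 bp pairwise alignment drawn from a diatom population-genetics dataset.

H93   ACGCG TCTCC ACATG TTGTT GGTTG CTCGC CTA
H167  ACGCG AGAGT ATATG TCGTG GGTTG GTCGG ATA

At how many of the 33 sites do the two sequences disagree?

11

Differing sites — 6:T/A; 7:C/G; 8:T/A; 9:C/G; 10:C/T; 12:C/T; 17:T/C; 20:T/G; 26:C/G; 30:C/G; 31:C/A.
That gives 11 mismatches out of 33 aligned sites, so the Hamming distance is 11.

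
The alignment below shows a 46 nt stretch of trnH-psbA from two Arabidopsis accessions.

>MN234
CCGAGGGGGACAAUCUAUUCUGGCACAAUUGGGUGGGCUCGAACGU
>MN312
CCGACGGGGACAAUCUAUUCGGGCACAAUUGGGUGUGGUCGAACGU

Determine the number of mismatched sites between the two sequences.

4

Mismatches occur at site 5 (G→C), site 21 (U→G), site 36 (G→U), site 38 (C→G).
That gives 4 mismatches out of 46 aligned sites, so the Hamming distance is 4.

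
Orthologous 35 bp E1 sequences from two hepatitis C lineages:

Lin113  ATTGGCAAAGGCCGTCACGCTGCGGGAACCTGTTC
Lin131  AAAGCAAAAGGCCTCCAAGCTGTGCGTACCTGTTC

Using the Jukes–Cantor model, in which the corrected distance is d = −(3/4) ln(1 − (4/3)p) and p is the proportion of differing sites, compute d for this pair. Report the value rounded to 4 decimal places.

Differing sites — 2:T/A; 3:T/A; 5:G/C; 6:C/A; 14:G/T; 15:T/C; 18:C/A; 23:C/T; 25:G/C; 27:A/T.
p = 10/35 = 0.285714.
d = −0.75 · ln(1 − (4/3)·0.285714) = −0.75 · ln(0.619048) = −0.75 · (-0.479572) = 0.3597.

0.3597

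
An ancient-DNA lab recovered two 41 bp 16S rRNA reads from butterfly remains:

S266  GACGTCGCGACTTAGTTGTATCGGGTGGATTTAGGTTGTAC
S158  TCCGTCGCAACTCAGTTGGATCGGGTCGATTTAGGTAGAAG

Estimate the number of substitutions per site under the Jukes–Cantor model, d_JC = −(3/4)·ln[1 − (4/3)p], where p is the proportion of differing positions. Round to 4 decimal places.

0.2597

Differing sites — 1:G/T; 2:A/C; 9:G/A; 13:T/C; 19:T/G; 27:G/C; 37:T/A; 39:T/A; 41:C/G.
p = 9/41 = 0.219512.
d = −0.75 · ln(1 − (4/3)·0.219512) = −0.75 · ln(0.707317) = −0.75 · (-0.346276) = 0.2597.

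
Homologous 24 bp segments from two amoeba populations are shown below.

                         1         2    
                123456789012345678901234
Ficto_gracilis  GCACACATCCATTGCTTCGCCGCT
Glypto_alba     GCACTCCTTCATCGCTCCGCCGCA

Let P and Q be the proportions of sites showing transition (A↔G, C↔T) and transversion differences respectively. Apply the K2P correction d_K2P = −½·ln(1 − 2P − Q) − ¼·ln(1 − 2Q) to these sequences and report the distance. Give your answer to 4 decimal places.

0.3069

Mismatches occur at site 5 (A/T, transversion), site 7 (A/C, transversion), site 9 (C/T, transition), site 13 (T/C, transition), site 17 (T/C, transition), site 24 (T/A, transversion).
Of the 6 differences, 3 transitions and 3 transversions over 24 sites: P = 3/24 = 0.125000, Q = 3/24 = 0.125000.
d = −0.5·ln(0.625000) − 0.25·ln(0.750000) = −0.5·(-0.470004) − 0.25·(-0.287682) = 0.3069.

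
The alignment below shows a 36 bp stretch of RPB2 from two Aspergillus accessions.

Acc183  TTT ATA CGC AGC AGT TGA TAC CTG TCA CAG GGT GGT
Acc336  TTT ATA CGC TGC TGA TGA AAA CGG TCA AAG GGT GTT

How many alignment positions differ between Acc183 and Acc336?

8

The sequences differ at positions 10 (A/T), 13 (A/T), 15 (T/A), 19 (T/A), 21 (C/A), 23 (T/G), 28 (C/A), 35 (G/T).
That gives 8 mismatches out of 36 aligned sites, so the Hamming distance is 8.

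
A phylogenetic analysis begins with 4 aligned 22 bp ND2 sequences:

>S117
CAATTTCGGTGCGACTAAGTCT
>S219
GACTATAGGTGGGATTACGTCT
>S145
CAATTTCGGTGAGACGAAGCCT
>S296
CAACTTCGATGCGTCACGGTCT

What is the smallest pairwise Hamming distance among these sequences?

Pairwise Hamming distances:
  S117 vs S219: 7
  S117 vs S145: 3
  S117 vs S296: 6
  S219 vs S145: 9
  S219 vs S296: 12
  S145 vs S296: 8
The smallest is 3, between S117 and S145.

3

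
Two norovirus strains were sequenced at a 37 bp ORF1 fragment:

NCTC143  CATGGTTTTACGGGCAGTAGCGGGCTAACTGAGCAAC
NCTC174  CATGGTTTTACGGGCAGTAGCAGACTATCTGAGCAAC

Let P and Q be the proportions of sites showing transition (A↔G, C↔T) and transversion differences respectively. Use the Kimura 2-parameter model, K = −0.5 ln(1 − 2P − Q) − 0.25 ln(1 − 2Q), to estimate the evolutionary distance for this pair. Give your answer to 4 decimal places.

Mismatches occur at site 22 (G→A, transition), site 24 (G→A, transition), site 28 (A→T, transversion).
Of the 3 differences, 2 transitions and 1 transversion over 37 sites: P = 2/37 = 0.054054, Q = 1/37 = 0.027027.
d = −0.5·ln(0.864865) − 0.25·ln(0.945946) = −0.5·(-0.145182) − 0.25·(-0.055570) = 0.0865.

0.0865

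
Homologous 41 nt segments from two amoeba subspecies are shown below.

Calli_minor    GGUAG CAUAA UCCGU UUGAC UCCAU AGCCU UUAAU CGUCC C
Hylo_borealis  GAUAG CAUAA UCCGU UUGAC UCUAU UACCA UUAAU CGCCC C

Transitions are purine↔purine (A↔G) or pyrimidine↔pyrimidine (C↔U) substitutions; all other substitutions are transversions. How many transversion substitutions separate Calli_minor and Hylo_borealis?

Mismatches occur at site 2 (G→A, transition), site 23 (C→U, transition), site 26 (A→U, transversion), site 27 (G→A, transition), site 30 (U→A, transversion), site 38 (U→C, transition).
Of the 6 differences, 4 transitions and 2 transversions, so the answer is 2.

2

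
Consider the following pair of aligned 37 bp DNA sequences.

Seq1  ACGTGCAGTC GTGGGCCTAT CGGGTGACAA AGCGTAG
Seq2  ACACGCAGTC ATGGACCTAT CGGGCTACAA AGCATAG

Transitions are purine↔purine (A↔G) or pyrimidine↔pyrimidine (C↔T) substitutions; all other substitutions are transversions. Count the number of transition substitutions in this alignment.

6

Mismatches occur at site 3 (G→A, transition), site 4 (T→C, transition), site 11 (G→A, transition), site 15 (G→A, transition), site 25 (T→C, transition), site 26 (G→T, transversion), site 34 (G→A, transition).
Of the 7 differences, 6 transitions and 1 transversion, so the answer is 6.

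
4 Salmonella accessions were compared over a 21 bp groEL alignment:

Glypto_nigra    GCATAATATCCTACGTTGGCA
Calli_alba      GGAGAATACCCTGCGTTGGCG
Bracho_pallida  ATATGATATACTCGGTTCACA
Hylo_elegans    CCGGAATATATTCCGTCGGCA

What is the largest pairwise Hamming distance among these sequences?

11

Pairwise Hamming distances:
  Glypto_nigra vs Calli_alba: 5
  Glypto_nigra vs Bracho_pallida: 8
  Glypto_nigra vs Hylo_elegans: 7
  Calli_alba vs Bracho_pallida: 11
  Calli_alba vs Hylo_elegans: 9
  Bracho_pallida vs Hylo_elegans: 10
The largest is 11, between Calli_alba and Bracho_pallida.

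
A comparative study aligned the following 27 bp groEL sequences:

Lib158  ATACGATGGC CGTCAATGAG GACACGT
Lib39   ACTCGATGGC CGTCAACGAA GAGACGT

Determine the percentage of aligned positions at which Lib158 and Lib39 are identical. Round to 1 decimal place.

81.5%

Mismatches occur at site 2 (T→C), site 3 (A→T), site 17 (T→C), site 20 (G→A), site 23 (C→G).
22 of the 27 sites match, so the percent identity is 22/27 × 100 = 81.5%.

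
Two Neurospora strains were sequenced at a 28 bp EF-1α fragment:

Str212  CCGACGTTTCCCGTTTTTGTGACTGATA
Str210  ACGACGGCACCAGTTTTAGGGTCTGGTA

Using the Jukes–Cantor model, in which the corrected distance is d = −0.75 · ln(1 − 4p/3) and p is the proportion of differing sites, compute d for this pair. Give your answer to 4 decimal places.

0.4197

The sequences differ at positions 1 (C/A), 7 (T/G), 8 (T/C), 9 (T/A), 12 (C/A), 18 (T/A), 20 (T/G), 22 (A/T), 26 (A/G).
p = 9/28 = 0.321429.
d = −0.75 · ln(1 − (4/3)·0.321429) = −0.75 · ln(0.571428) = −0.75 · (-0.559617) = 0.4197.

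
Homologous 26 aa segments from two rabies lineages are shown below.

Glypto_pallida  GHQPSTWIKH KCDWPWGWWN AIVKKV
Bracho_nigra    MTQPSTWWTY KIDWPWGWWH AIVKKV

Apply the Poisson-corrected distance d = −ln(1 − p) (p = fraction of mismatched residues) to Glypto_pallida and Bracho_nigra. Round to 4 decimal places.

0.3137

Differing sites — 1:G/M; 2:H/T; 8:I/W; 9:K/T; 10:H/Y; 12:C/I; 20:N/H.
p = 7/26 = 0.269231.
d = −ln(1 − 0.269231) = −ln(0.730769) = 0.3137.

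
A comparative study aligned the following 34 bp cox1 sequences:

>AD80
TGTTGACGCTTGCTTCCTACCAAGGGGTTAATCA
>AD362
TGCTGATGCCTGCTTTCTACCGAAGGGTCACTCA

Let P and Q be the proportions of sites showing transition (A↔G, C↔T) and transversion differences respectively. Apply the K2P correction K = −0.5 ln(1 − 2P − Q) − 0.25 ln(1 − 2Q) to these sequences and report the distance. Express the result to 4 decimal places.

0.3061

Mismatches occur at site 3 (T/C, transition), site 7 (C/T, transition), site 10 (T/C, transition), site 16 (C/T, transition), site 22 (A/G, transition), site 24 (G/A, transition), site 29 (T/C, transition), site 31 (A/C, transversion).
Of the 8 differences, 7 transitions and 1 transversion over 34 sites: P = 7/34 = 0.205882, Q = 1/34 = 0.029412.
d = −0.5·ln(0.558824) − 0.25·ln(0.941176) = −0.5·(-0.581921) − 0.25·(-0.060625) = 0.3061.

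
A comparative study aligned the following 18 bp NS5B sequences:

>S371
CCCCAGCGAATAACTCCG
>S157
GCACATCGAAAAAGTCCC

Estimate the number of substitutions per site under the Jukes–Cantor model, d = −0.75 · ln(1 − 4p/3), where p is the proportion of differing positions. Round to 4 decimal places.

The sequences differ at positions 1 (C/G), 3 (C/A), 6 (G/T), 11 (T/A), 14 (C/G), 18 (G/C).
p = 6/18 = 0.333333.
d = −0.75 · ln(1 − (4/3)·0.333333) = −0.75 · ln(0.555556) = −0.75 · (-0.587786) = 0.4408.

0.4408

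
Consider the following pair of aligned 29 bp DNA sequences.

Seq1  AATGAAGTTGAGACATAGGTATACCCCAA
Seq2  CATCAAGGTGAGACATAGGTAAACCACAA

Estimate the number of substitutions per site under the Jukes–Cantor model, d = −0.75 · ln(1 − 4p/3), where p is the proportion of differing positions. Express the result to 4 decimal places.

Differing sites — 1:A/C; 4:G/C; 8:T/G; 22:T/A; 26:C/A.
p = 5/29 = 0.172414.
d = −0.75 · ln(1 − (4/3)·0.172414) = −0.75 · ln(0.770115) = −0.75 · (-0.261215) = 0.1959.

0.1959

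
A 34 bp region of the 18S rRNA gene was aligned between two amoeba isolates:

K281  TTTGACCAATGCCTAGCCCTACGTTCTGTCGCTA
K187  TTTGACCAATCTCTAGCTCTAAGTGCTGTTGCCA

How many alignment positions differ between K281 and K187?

7

The sequences differ at positions 11 (G/C), 12 (C/T), 18 (C/T), 22 (C/A), 25 (T/G), 30 (C/T), 33 (T/C).
That gives 7 mismatches out of 34 aligned sites, so the Hamming distance is 7.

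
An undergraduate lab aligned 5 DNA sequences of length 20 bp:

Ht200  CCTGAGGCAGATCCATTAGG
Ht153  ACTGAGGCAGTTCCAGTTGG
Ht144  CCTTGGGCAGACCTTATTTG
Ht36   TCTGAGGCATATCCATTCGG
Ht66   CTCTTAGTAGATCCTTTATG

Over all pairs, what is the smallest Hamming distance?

3

Pairwise Hamming distances:
  Ht200 vs Ht153: 4
  Ht200 vs Ht144: 8
  Ht200 vs Ht36: 3
  Ht200 vs Ht66: 8
  Ht153 vs Ht144: 9
  Ht153 vs Ht36: 5
  Ht153 vs Ht66: 12
  Ht144 vs Ht36: 10
  Ht144 vs Ht66: 9
  Ht36 vs Ht66: 11
The smallest is 3, between Ht200 and Ht36.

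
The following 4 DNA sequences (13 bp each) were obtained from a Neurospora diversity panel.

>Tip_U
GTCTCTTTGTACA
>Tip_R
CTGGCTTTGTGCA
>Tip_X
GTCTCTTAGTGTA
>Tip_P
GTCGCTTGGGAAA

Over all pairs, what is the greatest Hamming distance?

6

Pairwise Hamming distances:
  Tip_U vs Tip_R: 4
  Tip_U vs Tip_X: 3
  Tip_U vs Tip_P: 4
  Tip_R vs Tip_X: 5
  Tip_R vs Tip_P: 6
  Tip_X vs Tip_P: 5
The largest is 6, between Tip_R and Tip_P.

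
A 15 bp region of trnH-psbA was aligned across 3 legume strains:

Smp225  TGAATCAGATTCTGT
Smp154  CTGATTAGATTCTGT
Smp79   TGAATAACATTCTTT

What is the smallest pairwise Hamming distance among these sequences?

3

Pairwise Hamming distances:
  Smp225 vs Smp154: 4
  Smp225 vs Smp79: 3
  Smp154 vs Smp79: 6
The smallest is 3, between Smp225 and Smp79.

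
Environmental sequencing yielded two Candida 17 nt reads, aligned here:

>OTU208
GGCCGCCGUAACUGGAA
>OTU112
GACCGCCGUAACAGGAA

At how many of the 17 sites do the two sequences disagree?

The sequences differ at positions 2 (G/A), 13 (U/A).
That gives 2 mismatches out of 17 aligned sites, so the Hamming distance is 2.

2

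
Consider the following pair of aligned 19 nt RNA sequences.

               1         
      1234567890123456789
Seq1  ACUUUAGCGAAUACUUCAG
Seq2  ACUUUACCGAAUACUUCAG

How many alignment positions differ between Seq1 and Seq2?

1

Differing sites — 7:G/C.
That gives 1 mismatch out of 19 aligned sites, so the Hamming distance is 1.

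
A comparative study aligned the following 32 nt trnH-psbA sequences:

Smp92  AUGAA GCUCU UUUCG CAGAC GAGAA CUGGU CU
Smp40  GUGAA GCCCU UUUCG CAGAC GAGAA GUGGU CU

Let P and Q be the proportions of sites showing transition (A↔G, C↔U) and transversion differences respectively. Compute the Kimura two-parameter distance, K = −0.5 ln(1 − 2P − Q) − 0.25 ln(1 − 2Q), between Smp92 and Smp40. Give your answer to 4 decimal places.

0.1011

Mismatches occur at site 1 (A↔G, transition), site 8 (U↔C, transition), site 26 (C↔G, transversion).
Of the 3 differences, 2 transitions and 1 transversion over 32 sites: P = 2/32 = 0.062500, Q = 1/32 = 0.031250.
d = −0.5·ln(0.843750) − 0.25·ln(0.937500) = −0.5·(-0.169899) − 0.25·(-0.064539) = 0.1011.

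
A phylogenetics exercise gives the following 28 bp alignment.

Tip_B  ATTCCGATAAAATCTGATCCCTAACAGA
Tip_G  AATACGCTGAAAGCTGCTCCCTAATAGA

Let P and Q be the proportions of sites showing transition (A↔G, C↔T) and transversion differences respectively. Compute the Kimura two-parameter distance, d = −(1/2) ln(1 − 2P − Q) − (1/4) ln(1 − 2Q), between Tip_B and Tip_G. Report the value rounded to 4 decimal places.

0.3043

Mismatches occur at site 2 (T→A, transversion), site 4 (C→A, transversion), site 7 (A→C, transversion), site 9 (A→G, transition), site 13 (T→G, transversion), site 17 (A→C, transversion), site 25 (C→T, transition).
Of the 7 differences, 2 transitions and 5 transversions over 28 sites: P = 2/28 = 0.071429, Q = 5/28 = 0.178571.
d = −0.5·ln(0.678571) − 0.25·ln(0.642858) = −0.5·(-0.387766) − 0.25·(-0.441831) = 0.3043.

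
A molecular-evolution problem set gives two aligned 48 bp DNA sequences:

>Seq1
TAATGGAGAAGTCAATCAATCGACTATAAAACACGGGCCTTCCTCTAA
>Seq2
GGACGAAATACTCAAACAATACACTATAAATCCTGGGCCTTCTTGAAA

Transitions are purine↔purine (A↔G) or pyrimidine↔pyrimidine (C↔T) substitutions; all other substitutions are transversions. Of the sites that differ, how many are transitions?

6

The sequences differ at positions 1 (T/G, transversion), 2 (A/G, transition), 4 (T/C, transition), 6 (G/A, transition), 8 (G/A, transition), 9 (A/T, transversion), 11 (G/C, transversion), 16 (T/A, transversion), 21 (C/A, transversion), 22 (G/C, transversion), 31 (A/T, transversion), 33 (A/C, transversion), 34 (C/T, transition), 43 (C/T, transition), 45 (C/G, transversion), 46 (T/A, transversion).
Of the 16 differences, 6 transitions and 10 transversions, so the answer is 6.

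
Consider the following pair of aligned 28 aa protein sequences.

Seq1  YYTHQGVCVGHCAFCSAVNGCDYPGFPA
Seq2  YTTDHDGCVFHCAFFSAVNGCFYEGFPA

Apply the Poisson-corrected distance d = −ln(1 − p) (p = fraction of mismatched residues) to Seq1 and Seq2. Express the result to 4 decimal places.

The sequences differ at positions 2 (Y/T), 4 (H/D), 5 (Q/H), 6 (G/D), 7 (V/G), 10 (G/F), 15 (C/F), 22 (D/F), 24 (P/E).
p = 9/28 = 0.321429.
d = −ln(1 − 0.321429) = −ln(0.678571) = 0.3878.

0.3878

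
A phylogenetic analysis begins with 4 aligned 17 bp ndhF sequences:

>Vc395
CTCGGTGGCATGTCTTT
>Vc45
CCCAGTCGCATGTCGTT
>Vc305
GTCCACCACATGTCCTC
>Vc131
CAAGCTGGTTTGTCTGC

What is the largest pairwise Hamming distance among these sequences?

12

Pairwise Hamming distances:
  Vc395 vs Vc45: 4
  Vc395 vs Vc305: 8
  Vc395 vs Vc131: 7
  Vc45 vs Vc305: 8
  Vc45 vs Vc131: 10
  Vc305 vs Vc131: 12
The largest is 12, between Vc305 and Vc131.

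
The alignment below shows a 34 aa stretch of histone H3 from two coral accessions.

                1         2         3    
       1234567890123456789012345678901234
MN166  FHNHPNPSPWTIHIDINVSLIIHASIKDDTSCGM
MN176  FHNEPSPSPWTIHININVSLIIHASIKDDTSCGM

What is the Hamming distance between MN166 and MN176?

Mismatches occur at site 4 (H/E), site 6 (N/S), site 15 (D/N).
That gives 3 mismatches out of 34 aligned sites, so the Hamming distance is 3.

3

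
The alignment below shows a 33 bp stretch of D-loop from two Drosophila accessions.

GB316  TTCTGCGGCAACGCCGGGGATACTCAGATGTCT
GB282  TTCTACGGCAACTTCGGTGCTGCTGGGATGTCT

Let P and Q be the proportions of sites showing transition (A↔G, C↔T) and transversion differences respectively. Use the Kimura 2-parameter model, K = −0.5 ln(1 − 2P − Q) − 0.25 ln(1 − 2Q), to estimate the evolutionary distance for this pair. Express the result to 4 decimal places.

0.2954

Mismatches occur at site 5 (G→A, transition), site 13 (G→T, transversion), site 14 (C→T, transition), site 18 (G→T, transversion), site 20 (A→C, transversion), site 22 (A→G, transition), site 25 (C→G, transversion), site 26 (A→G, transition).
Of the 8 differences, 4 transitions and 4 transversions over 33 sites: P = 4/33 = 0.121212, Q = 4/33 = 0.121212.
d = −0.5·ln(0.636364) − 0.25·ln(0.757576) = −0.5·(-0.451985) − 0.25·(-0.277631) = 0.2954.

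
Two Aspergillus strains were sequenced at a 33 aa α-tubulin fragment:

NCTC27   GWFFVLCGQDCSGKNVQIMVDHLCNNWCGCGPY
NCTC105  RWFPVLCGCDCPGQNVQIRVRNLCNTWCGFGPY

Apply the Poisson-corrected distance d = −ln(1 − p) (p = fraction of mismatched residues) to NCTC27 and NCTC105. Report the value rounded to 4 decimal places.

Differing sites — 1:G/R; 4:F/P; 9:Q/C; 12:S/P; 14:K/Q; 19:M/R; 21:D/R; 22:H/N; 26:N/T; 30:C/F.
p = 10/33 = 0.303030.
d = −ln(1 − 0.303030) = −ln(0.696970) = 0.3610.

0.3610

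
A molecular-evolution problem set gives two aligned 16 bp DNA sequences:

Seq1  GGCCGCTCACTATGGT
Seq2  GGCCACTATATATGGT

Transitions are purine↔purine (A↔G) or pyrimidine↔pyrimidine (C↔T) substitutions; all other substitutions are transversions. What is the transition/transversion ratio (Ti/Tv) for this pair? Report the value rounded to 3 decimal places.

0.333

Mismatches occur at site 5 (G→A, transition), site 8 (C→A, transversion), site 9 (A→T, transversion), site 10 (C→A, transversion).
Of the 4 differences, 1 transition and 3 transversions, so Ti/Tv = 1/3 = 0.333.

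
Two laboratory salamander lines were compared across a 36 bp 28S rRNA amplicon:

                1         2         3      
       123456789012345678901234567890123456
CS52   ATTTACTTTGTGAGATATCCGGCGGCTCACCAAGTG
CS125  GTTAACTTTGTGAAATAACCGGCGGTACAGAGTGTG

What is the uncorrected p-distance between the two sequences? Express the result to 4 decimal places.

0.2778

Differing sites — 1:A/G; 4:T/A; 14:G/A; 18:T/A; 26:C/T; 27:T/A; 30:C/G; 31:C/A; 32:A/G; 33:A/T.
There are 10 differences over 36 sites, so p = 10/36 = 0.2778.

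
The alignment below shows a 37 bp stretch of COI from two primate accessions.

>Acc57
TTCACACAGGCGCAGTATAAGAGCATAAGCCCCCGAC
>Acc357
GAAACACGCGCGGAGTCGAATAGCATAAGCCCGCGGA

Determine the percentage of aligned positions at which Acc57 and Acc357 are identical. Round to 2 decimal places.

Differing sites — 1:T/G; 2:T/A; 3:C/A; 8:A/G; 9:G/C; 13:C/G; 17:A/C; 18:T/G; 21:G/T; 33:C/G; 36:A/G; 37:C/A.
25 of the 37 sites match, so the percent identity is 25/37 × 100 = 67.57%.

67.57%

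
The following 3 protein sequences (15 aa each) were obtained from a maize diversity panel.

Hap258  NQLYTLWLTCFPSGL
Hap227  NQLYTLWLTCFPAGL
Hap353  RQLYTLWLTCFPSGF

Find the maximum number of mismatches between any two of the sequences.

Pairwise Hamming distances:
  Hap258 vs Hap227: 1
  Hap258 vs Hap353: 2
  Hap227 vs Hap353: 3
The largest is 3, between Hap227 and Hap353.

3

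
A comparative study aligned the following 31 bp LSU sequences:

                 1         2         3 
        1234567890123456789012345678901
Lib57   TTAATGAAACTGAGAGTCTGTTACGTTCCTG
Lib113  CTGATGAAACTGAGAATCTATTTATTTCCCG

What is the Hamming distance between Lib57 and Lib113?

Differing sites — 1:T/C; 3:A/G; 16:G/A; 20:G/A; 23:A/T; 24:C/A; 25:G/T; 30:T/C.
That gives 8 mismatches out of 31 aligned sites, so the Hamming distance is 8.

8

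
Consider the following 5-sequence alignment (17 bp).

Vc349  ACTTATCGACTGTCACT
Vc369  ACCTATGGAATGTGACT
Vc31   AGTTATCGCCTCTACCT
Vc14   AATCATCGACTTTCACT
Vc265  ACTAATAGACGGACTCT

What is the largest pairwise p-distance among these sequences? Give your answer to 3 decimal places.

0.529

Pairwise Hamming distances:
  Vc349 vs Vc369: 4
  Vc349 vs Vc31: 5
  Vc349 vs Vc14: 3
  Vc349 vs Vc265: 5
  Vc369 vs Vc31: 8
  Vc369 vs Vc14: 7
  Vc369 vs Vc265: 8
  Vc31 vs Vc14: 6
  Vc31 vs Vc265: 9
  Vc14 vs Vc265: 7
The largest is 9 mismatches, between Vc31 and Vc265; p = 9/17 = 0.529.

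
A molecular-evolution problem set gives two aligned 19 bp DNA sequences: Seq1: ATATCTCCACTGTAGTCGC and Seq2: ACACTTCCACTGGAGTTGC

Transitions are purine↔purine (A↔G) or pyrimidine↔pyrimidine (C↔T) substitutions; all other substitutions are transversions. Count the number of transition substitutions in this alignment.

The sequences differ at positions 2 (T/C, transition), 4 (T/C, transition), 5 (C/T, transition), 13 (T/G, transversion), 17 (C/T, transition).
Of the 5 differences, 4 transitions and 1 transversion, so the answer is 4.

4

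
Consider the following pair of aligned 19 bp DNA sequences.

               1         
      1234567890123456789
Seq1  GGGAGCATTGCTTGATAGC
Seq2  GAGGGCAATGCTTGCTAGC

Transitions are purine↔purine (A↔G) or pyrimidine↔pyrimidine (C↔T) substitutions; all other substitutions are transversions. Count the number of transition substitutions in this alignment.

Mismatches occur at site 2 (G↔A, transition), site 4 (A↔G, transition), site 8 (T↔A, transversion), site 15 (A↔C, transversion).
Of the 4 differences, 2 transitions and 2 transversions, so the answer is 2.

2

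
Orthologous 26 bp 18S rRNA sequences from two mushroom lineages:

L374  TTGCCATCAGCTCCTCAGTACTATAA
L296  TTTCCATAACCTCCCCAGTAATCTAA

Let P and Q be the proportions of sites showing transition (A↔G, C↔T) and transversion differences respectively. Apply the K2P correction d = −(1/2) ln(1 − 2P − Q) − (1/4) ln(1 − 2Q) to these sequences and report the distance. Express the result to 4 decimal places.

0.2782

The sequences differ at positions 3 (G/T, transversion), 8 (C/A, transversion), 10 (G/C, transversion), 15 (T/C, transition), 21 (C/A, transversion), 23 (A/C, transversion).
Of the 6 differences, 1 transition and 5 transversions over 26 sites: P = 1/26 = 0.038462, Q = 5/26 = 0.192308.
d = −0.5·ln(0.730768) − 0.25·ln(0.615384) = −0.5·(-0.313659) − 0.25·(-0.485509) = 0.2782.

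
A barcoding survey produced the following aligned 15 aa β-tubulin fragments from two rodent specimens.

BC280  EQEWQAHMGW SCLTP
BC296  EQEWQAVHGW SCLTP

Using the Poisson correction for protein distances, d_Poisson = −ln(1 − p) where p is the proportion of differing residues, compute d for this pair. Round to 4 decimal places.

The sequences differ at positions 7 (H/V), 8 (M/H).
p = 2/15 = 0.133333.
d = −ln(1 − 0.133333) = −ln(0.866667) = 0.1431.

0.1431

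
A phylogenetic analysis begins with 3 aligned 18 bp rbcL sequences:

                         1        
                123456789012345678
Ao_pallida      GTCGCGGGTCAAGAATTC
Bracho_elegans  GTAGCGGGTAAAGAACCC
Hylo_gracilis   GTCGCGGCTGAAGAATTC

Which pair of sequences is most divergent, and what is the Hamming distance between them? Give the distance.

5

Pairwise Hamming distances:
  Ao_pallida vs Bracho_elegans: 4
  Ao_pallida vs Hylo_gracilis: 2
  Bracho_elegans vs Hylo_gracilis: 5
The largest is 5, between Bracho_elegans and Hylo_gracilis.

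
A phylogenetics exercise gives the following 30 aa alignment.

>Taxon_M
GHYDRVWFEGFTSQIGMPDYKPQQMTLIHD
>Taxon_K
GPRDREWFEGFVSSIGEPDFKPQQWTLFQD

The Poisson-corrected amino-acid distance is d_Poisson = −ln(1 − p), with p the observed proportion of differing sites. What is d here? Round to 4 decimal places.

0.4055

Mismatches occur at site 2 (H↔P), site 3 (Y↔R), site 6 (V↔E), site 12 (T↔V), site 14 (Q↔S), site 17 (M↔E), site 20 (Y↔F), site 25 (M↔W), site 28 (I↔F), site 29 (H↔Q).
p = 10/30 = 0.333333.
d = −ln(1 − 0.333333) = −ln(0.666667) = 0.4055.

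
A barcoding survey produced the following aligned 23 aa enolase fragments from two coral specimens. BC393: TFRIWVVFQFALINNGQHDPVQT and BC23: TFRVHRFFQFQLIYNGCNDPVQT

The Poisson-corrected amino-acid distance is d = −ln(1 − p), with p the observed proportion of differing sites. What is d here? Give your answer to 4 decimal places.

The sequences differ at positions 4 (I/V), 5 (W/H), 6 (V/R), 7 (V/F), 11 (A/Q), 14 (N/Y), 17 (Q/C), 18 (H/N).
p = 8/23 = 0.347826.
d = −ln(1 − 0.347826) = −ln(0.652174) = 0.4274.

0.4274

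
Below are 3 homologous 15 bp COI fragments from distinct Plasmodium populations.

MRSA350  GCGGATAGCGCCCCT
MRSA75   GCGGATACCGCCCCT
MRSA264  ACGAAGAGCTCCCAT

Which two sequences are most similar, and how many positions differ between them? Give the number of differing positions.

1

Pairwise Hamming distances:
  MRSA350 vs MRSA75: 1
  MRSA350 vs MRSA264: 5
  MRSA75 vs MRSA264: 6
The smallest is 1, between MRSA350 and MRSA75.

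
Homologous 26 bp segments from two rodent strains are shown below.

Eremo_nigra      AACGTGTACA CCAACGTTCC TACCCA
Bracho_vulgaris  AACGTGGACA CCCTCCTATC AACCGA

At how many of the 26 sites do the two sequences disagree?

8

Differing sites — 7:T/G; 13:A/C; 14:A/T; 16:G/C; 18:T/A; 19:C/T; 21:T/A; 25:C/G.
That gives 8 mismatches out of 26 aligned sites, so the Hamming distance is 8.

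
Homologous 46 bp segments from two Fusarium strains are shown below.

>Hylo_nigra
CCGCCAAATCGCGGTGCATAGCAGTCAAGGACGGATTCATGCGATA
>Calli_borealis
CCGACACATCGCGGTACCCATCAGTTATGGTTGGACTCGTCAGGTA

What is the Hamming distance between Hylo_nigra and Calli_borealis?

The sequences differ at positions 4 (C/A), 7 (A/C), 16 (G/A), 18 (A/C), 19 (T/C), 21 (G/T), 26 (C/T), 28 (A/T), 31 (A/T), 32 (C/T), 36 (T/C), 39 (A/G), 41 (G/C), 42 (C/A), 44 (A/G).
That gives 15 mismatches out of 46 aligned sites, so the Hamming distance is 15.

15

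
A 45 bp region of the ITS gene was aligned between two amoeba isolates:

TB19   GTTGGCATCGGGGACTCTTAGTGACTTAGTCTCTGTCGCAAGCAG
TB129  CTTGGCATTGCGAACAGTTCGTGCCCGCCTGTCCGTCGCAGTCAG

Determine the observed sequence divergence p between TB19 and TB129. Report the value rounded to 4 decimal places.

Differing sites — 1:G/C; 9:C/T; 11:G/C; 13:G/A; 16:T/A; 17:C/G; 20:A/C; 24:A/C; 26:T/C; 27:T/G; 28:A/C; 29:G/C; 31:C/G; 34:T/C; 41:A/G; 42:G/T.
There are 16 differences over 45 sites, so p = 16/45 = 0.3556.

0.3556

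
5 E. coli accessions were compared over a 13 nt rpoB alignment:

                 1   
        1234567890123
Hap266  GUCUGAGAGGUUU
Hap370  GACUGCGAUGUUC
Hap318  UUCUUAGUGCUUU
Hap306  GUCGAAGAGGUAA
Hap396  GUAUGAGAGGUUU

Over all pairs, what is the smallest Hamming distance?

Pairwise Hamming distances:
  Hap266 vs Hap370: 4
  Hap266 vs Hap318: 4
  Hap266 vs Hap306: 4
  Hap266 vs Hap396: 1
  Hap370 vs Hap318: 8
  Hap370 vs Hap306: 7
  Hap370 vs Hap396: 5
  Hap318 vs Hap306: 7
  Hap318 vs Hap396: 5
  Hap306 vs Hap396: 5
The smallest is 1, between Hap266 and Hap396.

1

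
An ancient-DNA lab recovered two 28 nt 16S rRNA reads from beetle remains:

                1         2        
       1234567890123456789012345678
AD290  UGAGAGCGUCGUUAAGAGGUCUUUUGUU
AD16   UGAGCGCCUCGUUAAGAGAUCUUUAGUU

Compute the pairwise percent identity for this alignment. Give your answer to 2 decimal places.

Mismatches occur at site 5 (A/C), site 8 (G/C), site 19 (G/A), site 25 (U/A).
24 of the 28 sites match, so the percent identity is 24/28 × 100 = 85.71%.

85.71%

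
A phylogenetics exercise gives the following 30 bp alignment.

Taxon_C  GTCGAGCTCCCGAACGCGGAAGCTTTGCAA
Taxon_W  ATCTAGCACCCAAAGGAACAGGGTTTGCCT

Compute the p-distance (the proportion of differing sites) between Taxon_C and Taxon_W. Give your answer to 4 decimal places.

0.4000

The sequences differ at positions 1 (G/A), 4 (G/T), 8 (T/A), 12 (G/A), 15 (C/G), 17 (C/A), 18 (G/A), 19 (G/C), 21 (A/G), 23 (C/G), 29 (A/C), 30 (A/T).
There are 12 differences over 30 sites, so p = 12/30 = 0.4000.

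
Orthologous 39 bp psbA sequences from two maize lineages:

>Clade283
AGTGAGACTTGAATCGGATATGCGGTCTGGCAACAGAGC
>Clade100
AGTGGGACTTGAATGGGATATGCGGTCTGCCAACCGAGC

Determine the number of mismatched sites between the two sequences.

Differing sites — 5:A/G; 15:C/G; 30:G/C; 35:A/C.
That gives 4 mismatches out of 39 aligned sites, so the Hamming distance is 4.

4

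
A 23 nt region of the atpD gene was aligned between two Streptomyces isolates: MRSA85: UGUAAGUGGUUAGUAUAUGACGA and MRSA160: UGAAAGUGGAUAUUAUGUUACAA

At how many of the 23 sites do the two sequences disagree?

6

The sequences differ at positions 3 (U/A), 10 (U/A), 13 (G/U), 17 (A/G), 19 (G/U), 22 (G/A).
That gives 6 mismatches out of 23 aligned sites, so the Hamming distance is 6.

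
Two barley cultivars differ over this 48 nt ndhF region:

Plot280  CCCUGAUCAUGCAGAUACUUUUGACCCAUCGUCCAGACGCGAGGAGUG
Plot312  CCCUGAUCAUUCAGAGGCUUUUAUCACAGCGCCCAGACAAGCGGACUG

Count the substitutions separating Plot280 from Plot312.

12

Mismatches occur at site 11 (G→U), site 16 (U→G), site 17 (A→G), site 23 (G→A), site 24 (A→U), site 26 (C→A), site 29 (U→G), site 32 (U→C), site 39 (G→A), site 40 (C→A), site 42 (A→C), site 46 (G→C).
That gives 12 mismatches out of 48 aligned sites, so the Hamming distance is 12.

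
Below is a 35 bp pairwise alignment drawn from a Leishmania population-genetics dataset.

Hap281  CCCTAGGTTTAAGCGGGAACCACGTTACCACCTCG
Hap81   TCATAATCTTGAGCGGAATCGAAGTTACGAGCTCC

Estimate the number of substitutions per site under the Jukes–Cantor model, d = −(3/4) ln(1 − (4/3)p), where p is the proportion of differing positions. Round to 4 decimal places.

0.5128

The sequences differ at positions 1 (C/T), 3 (C/A), 6 (G/A), 7 (G/T), 8 (T/C), 11 (A/G), 17 (G/A), 19 (A/T), 21 (C/G), 23 (C/A), 29 (C/G), 31 (C/G), 35 (G/C).
p = 13/35 = 0.371429.
d = −0.75 · ln(1 − (4/3)·0.371429) = −0.75 · ln(0.504761) = −0.75 · (-0.683670) = 0.5128.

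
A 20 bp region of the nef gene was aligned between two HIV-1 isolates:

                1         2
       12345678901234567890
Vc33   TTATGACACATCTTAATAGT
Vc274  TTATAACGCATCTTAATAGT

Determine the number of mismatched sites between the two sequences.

The sequences differ at positions 5 (G/A), 8 (A/G).
That gives 2 mismatches out of 20 aligned sites, so the Hamming distance is 2.

2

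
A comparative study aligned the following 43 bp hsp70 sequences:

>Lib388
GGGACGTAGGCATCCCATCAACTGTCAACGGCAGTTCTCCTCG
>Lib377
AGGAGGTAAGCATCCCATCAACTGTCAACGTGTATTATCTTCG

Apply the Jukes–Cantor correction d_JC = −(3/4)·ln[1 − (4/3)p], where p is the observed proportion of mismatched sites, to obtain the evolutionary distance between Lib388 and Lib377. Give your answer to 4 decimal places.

0.2454

Differing sites — 1:G/A; 5:C/G; 9:G/A; 31:G/T; 32:C/G; 33:A/T; 34:G/A; 37:C/A; 40:C/T.
p = 9/43 = 0.209302.
d = −0.75 · ln(1 − (4/3)·0.209302) = −0.75 · ln(0.720931) = −0.75 · (-0.327212) = 0.2454.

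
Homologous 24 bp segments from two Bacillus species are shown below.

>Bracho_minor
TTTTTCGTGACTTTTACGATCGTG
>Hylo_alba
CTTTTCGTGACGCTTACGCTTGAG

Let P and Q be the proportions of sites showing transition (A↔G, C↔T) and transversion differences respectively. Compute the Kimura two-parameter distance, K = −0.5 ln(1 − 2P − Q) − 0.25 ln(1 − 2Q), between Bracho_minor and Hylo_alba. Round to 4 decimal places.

0.3069

The sequences differ at positions 1 (T/C, transition), 12 (T/G, transversion), 13 (T/C, transition), 19 (A/C, transversion), 21 (C/T, transition), 23 (T/A, transversion).
Of the 6 differences, 3 transitions and 3 transversions over 24 sites: P = 3/24 = 0.125000, Q = 3/24 = 0.125000.
d = −0.5·ln(0.625000) − 0.25·ln(0.750000) = −0.5·(-0.470004) − 0.25·(-0.287682) = 0.3069.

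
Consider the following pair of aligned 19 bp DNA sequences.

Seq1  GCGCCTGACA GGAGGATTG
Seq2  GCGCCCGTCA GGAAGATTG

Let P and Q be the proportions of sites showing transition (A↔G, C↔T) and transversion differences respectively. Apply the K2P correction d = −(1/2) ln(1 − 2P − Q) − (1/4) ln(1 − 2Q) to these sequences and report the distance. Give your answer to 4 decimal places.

0.1805

Mismatches occur at site 6 (T→C, transition), site 8 (A→T, transversion), site 14 (G→A, transition).
Of the 3 differences, 2 transitions and 1 transversion over 19 sites: P = 2/19 = 0.105263, Q = 1/19 = 0.052632.
d = −0.5·ln(0.736842) − 0.25·ln(0.894736) = −0.5·(-0.305382) − 0.25·(-0.111227) = 0.1805.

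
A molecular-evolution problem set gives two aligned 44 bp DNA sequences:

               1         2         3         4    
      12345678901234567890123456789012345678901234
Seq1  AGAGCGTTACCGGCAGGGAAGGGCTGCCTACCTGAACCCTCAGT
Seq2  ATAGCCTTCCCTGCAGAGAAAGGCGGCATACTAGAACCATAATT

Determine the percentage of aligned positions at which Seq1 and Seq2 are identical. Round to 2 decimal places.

Differing sites — 2:G/T; 6:G/C; 9:A/C; 12:G/T; 17:G/A; 21:G/A; 25:T/G; 28:C/A; 32:C/T; 33:T/A; 39:C/A; 41:C/A; 43:G/T.
31 of the 44 sites match, so the percent identity is 31/44 × 100 = 70.45%.

70.45%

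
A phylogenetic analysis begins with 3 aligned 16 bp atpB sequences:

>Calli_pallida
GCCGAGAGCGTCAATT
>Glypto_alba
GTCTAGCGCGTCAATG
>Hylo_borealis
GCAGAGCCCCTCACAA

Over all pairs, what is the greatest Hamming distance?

Pairwise Hamming distances:
  Calli_pallida vs Glypto_alba: 4
  Calli_pallida vs Hylo_borealis: 7
  Glypto_alba vs Hylo_borealis: 8
The largest is 8, between Glypto_alba and Hylo_borealis.

8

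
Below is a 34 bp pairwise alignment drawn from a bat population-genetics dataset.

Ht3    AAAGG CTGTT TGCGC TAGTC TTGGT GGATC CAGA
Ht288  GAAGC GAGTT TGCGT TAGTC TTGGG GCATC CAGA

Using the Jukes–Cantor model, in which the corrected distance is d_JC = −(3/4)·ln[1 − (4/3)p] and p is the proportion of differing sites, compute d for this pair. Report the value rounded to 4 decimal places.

0.2407

Differing sites — 1:A/G; 5:G/C; 6:C/G; 7:T/A; 15:C/T; 25:T/G; 27:G/C.
p = 7/34 = 0.205882.
d = −0.75 · ln(1 − (4/3)·0.205882) = −0.75 · ln(0.725491) = −0.75 · (-0.320907) = 0.2407.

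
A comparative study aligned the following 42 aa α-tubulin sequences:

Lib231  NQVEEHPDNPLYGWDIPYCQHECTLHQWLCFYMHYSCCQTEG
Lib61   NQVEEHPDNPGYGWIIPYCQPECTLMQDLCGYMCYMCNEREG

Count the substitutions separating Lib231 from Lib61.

Mismatches occur at site 11 (L↔G), site 15 (D↔I), site 21 (H↔P), site 26 (H↔M), site 28 (W↔D), site 31 (F↔G), site 34 (H↔C), site 36 (S↔M), site 38 (C↔N), site 39 (Q↔E), site 40 (T↔R).
That gives 11 mismatches out of 42 aligned sites, so the Hamming distance is 11.

11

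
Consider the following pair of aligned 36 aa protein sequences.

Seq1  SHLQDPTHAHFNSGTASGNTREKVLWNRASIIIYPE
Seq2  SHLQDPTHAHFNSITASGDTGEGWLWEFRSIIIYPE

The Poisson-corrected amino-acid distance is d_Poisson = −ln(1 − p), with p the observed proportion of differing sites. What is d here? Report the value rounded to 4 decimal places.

Mismatches occur at site 14 (G↔I), site 19 (N↔D), site 21 (R↔G), site 23 (K↔G), site 24 (V↔W), site 27 (N↔E), site 28 (R↔F), site 29 (A↔R).
p = 8/36 = 0.222222.
d = −ln(1 − 0.222222) = −ln(0.777778) = 0.2513.

0.2513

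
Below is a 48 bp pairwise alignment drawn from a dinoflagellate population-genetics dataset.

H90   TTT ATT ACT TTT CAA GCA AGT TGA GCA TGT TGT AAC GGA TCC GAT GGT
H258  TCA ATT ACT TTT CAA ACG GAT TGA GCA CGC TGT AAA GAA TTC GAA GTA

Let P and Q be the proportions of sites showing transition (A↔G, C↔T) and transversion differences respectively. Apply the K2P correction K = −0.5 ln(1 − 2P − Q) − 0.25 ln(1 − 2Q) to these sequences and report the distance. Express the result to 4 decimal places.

0.3846

Mismatches occur at site 2 (T→C, transition), site 3 (T→A, transversion), site 16 (G→A, transition), site 18 (A→G, transition), site 19 (A→G, transition), site 20 (G→A, transition), site 28 (T→C, transition), site 30 (T→C, transition), site 36 (C→A, transversion), site 38 (G→A, transition), site 41 (C→T, transition), site 45 (T→A, transversion), site 47 (G→T, transversion), site 48 (T→A, transversion).
Of the 14 differences, 9 transitions and 5 transversions over 48 sites: P = 9/48 = 0.187500, Q = 5/48 = 0.104167.
d = −0.5·ln(0.520833) − 0.25·ln(0.791666) = −0.5·(-0.652326) − 0.25·(-0.233616) = 0.3846.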